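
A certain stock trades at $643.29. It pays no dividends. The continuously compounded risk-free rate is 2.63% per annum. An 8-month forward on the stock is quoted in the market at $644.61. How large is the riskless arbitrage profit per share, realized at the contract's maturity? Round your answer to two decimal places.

$10.06 per share

Fair forward: F* = S·e^(carry·T), with carry = r = 0.0263
F* = 643.29 · e^(0.0263 × 8/12) = 643.29 · e^0.017533 = 643.29 × 1.017688 = $654.6685
Market $644.61 < fair $654.6685: forward underpriced → reverse cash-and-carry (short spot, go long the forward).
At maturity, profit = |F_mkt − F*| = |644.61 − 654.6685| = $10.06 per share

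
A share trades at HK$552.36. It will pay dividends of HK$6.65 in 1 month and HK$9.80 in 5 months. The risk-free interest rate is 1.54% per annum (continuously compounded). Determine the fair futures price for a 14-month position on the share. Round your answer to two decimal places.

PV(dividends) I = 6.65·e^(−0.0154·1/12) + 9.80·e^(−0.0154·5/12)
I = 6.6415 + 9.7373 = 16.3788
F = (S − I)·e^(rT) = (552.36 − 16.3788) · e^(0.0154·14/12)
= 535.9812 · e^0.017967 = 535.9812 × 1.018129 = HK$545.70

HK$545.70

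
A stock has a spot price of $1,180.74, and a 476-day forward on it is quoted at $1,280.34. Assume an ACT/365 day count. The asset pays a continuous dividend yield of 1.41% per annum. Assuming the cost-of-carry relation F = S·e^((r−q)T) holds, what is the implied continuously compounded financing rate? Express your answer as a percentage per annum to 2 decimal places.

7.62%

From F = S·e^((r−q)T): (r − q) = ln(F/S)/T
ln(1280.34/1180.74) = ln(1.084354) = 0.080984
(r − q) = 0.080984 / (476/365) = 0.062099
r = ln(F/S)/T + q = 0.062099 + 0.0141 = 0.076199
r = 7.62%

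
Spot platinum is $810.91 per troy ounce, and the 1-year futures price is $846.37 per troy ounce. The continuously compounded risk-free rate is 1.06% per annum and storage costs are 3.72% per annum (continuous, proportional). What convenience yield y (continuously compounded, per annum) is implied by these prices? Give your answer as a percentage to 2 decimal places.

F = S·e^((r+u−y)T) ⇒ (r+u−y) = ln(F/S)/T
ln(846.37/810.91) = 0.042800; /T ⇒ 0.042800
y = r + u − ln(F/S)/T = 0.0106 + 0.0372 − 0.042800 = 0.005000
y = 0.50%

0.50%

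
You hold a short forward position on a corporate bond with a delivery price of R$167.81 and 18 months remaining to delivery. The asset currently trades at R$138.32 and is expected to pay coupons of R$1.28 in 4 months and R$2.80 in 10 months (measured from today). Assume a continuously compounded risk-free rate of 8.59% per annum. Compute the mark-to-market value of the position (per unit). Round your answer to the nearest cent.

PV(remaining coupons) I = 1.28·e^(−0.0859·4/12) + 2.80·e^(−0.0859·10/12) = 3.8504
Current forward F = (S − I)·e^(rT) = (138.32 − 3.8504)·e^(0.0859·18/12) = 134.4696 × 1.137519 = 152.9617
Value (long) = (F − K)·e^(−rT) = (152.9617 − 167.81) × 0.879106 = -13.0532
Short position value = −(long value) = R$13.05

R$13.05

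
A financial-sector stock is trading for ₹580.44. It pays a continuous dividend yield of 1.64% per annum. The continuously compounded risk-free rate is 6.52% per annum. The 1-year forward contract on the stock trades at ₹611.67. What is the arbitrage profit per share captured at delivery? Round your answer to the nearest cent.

Fair forward: F* = S·e^(carry·T), with carry = (r − q) = 0.0652 − 0.0164 = 0.0488
F* = 580.44 · e^(0.0488 × 12/12) = 580.44 · e^0.048800 = 580.44 × 1.050010 = ₹609.4678
Market ₹611.67 > fair ₹609.4678: forward overpriced → cash-and-carry (buy spot, short the forward).
At maturity, profit = |F_mkt − F*| = |611.67 − 609.4678| = ₹2.20 per share

₹2.20 per share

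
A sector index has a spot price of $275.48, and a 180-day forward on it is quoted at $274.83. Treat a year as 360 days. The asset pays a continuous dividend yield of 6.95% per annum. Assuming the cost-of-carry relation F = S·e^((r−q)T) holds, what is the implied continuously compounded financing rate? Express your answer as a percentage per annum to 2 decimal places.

6.48%

From F = S·e^((r−q)T): (r − q) = ln(F/S)/T
ln(274.83/275.48) = ln(0.997640) = -0.002363
(r − q) = -0.002363 / (180/360) = -0.004726
r = ln(F/S)/T + q = -0.004726 + 0.0695 = 0.064774
r = 6.48%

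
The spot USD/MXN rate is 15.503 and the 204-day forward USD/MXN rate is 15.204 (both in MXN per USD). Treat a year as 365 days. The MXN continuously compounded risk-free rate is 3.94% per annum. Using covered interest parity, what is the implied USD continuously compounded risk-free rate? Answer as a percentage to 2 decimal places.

7.42%

F = S·e^((r_MXN − r_USD)T) ⇒ r_USD = r_MXN − ln(F/S)/T
ln(15.204/15.503) = -0.019475; /(204/365) = -0.034845
r_USD = 0.0394 + 0.034845 = 0.074245
r_USD = 7.42%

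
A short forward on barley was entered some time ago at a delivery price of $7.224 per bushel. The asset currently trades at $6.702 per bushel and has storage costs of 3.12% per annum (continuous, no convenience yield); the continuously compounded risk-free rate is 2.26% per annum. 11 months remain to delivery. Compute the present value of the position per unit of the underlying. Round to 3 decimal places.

$0.179 per bushel

Current fair forward for the remaining 11 months: F = S·e^((r + u)·T), (r + u) = 0.0226 + 0.0312 = 0.0538
F = 6.702 · e^(0.0538 × 11/12) = 6.702 × 1.050553 = 7.0408
Value of long forward = (F − K)·e^(−rT) = (7.0408 − 7.224) · e^(−0.0226·11/12)
= -0.1832 × 0.979496 = -0.179
Short position value = −(long value) = $0.179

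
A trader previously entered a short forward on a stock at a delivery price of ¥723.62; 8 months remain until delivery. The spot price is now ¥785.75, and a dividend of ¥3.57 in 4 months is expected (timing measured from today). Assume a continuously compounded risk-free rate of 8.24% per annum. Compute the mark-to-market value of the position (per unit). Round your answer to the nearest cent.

PV(remaining dividends) I = 3.57·e^(−0.0824·4/12) = 3.4733
Current forward F = (S − I)·e^(rT) = (785.75 − 3.4733)·e^(0.0824·8/12) = 782.2767 × 1.056470 = 826.4519
Value (long) = (F − K)·e^(−rT) = (826.4519 − 723.62) × 0.946548 = 97.3353
Short position value = −(long value) = -¥97.34

-¥97.34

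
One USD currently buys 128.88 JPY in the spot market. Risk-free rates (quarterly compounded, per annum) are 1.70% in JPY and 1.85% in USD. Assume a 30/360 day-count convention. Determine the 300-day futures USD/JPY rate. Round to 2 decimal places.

By covered interest parity, F = S · (1+r_JPY/4)^(4T) / (1+r_USD/4)^(4T)
= 128.88 × 1.014237 / 1.015500 = 128.88 × 0.998756
F = 128.72 JPY per USD

128.72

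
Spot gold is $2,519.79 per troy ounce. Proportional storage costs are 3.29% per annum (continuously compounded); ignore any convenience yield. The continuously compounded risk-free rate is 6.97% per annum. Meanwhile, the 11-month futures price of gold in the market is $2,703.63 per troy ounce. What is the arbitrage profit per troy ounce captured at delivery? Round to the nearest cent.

Fair futures: F* = S·e^(carry·T), with carry = (r + u) = 0.0697 + 0.0329 = 0.1026
F* = 2519.79 · e^(0.1026 × 11/12) = 2519.79 · e^0.09405000 = 2519.79 × 1.09861468 = $2768.2783
Market $2703.63 < fair $2768.2783: forward underpriced → reverse cash-and-carry (short spot, go long the forward).
At maturity, profit = |F_mkt − F*| = |2703.63 − 2768.2783| = $64.65 per troy ounce

$64.65 per troy ounce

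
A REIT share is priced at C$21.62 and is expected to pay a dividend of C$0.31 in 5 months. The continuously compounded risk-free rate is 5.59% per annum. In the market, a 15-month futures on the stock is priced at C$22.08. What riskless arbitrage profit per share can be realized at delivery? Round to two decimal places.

PV(dividends) I = 0.31·e^(−0.0559·5/12) = 0.3029
Fair futures F* = (S − I)·e^(rT) = (21.62 − 0.3029)·e^0.069875 = 21.3171 × 1.072374 = 22.8599
Market C$22.08 < fair 22.8599: forward underpriced → reverse cash-and-carry (short the stock, invest proceeds at r, pay the dividends, go long the forward).
Profit at T = |F_mkt − F*| = |22.08 − 22.8599| = C$0.78 per share

C$0.78 per share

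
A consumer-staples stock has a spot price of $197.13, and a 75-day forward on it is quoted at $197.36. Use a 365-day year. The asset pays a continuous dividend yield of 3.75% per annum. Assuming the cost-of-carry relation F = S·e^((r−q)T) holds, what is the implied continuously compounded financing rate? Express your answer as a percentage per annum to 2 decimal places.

4.32%

From F = S·e^((r−q)T): (r − q) = ln(F/S)/T
ln(197.36/197.13) = ln(1.001167) = 0.001166
(r − q) = 0.001166 / (75/365) = 0.005675
r = ln(F/S)/T + q = 0.005675 + 0.0375 = 0.043175
r = 4.32%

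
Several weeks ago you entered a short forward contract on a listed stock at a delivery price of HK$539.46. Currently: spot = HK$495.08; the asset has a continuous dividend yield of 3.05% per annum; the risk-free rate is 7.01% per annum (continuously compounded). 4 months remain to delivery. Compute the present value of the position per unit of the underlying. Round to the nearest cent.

HK$36.93

Current fair forward for the remaining 4 months: F = S·e^((r − q)·T), (r − q) = 0.0701 − 0.0305 = 0.0396
F = 495.08 · e^(0.0396 × 4/12) = 495.08 × 1.013288 = 501.6586
Value of long forward = (F − K)·e^(−rT) = (501.6586 − 539.46) · e^(−0.0701·4/12)
= -37.8014 × 0.976904 = -36.93
Short position value = −(long value) = HK$36.93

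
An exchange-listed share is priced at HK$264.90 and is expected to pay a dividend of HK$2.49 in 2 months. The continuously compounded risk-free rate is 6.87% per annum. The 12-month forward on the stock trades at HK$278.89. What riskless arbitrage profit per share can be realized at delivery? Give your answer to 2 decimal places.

PV(dividends) I = 2.49·e^(−0.0687·2/12) = 2.4617
Fair forward F* = (S − I)·e^(rT) = (264.90 − 2.4617)·e^0.068700 = 262.4383 × 1.071115 = 281.1016
Market HK$278.89 < fair 281.1016: forward underpriced → reverse cash-and-carry (short the stock, invest proceeds at r, pay the dividends, go long the forward).
Profit at T = |F_mkt − F*| = |278.89 − 281.1016| = HK$2.21 per share

HK$2.21 per share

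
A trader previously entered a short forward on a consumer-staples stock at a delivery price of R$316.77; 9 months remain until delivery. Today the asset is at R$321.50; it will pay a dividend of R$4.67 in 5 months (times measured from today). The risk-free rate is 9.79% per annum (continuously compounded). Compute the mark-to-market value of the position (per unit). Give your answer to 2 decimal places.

PV(remaining dividends) I = 4.67·e^(−0.0979·5/12) = 4.4833
Current forward F = (S − I)·e^(rT) = (321.50 − 4.4833)·e^(0.0979·9/12) = 317.0167 × 1.076188 = 341.1696
Value (long) = (F − K)·e^(−rT) = (341.1696 − 316.77) × 0.929206 = 22.6723
Short position value = −(long value) = -R$22.67

-R$22.67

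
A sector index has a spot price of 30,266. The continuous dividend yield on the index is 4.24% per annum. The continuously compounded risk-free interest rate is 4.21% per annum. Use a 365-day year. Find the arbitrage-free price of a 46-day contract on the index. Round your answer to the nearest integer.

30,265

F = S·e^((r − q)T) = 30266 · e^((0.0421 − 0.0424) × 46/365)
= 30266 · e^-0.000038 = 30266 × 0.999962
F = 30,265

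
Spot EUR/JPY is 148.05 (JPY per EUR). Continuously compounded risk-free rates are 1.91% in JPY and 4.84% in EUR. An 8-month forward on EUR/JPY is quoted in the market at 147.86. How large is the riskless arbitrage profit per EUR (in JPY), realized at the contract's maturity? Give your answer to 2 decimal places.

2.67 per EUR (in JPY)

Fair forward: F* = S·e^(carry·T), with carry = (r_JPY − r_EUR) = 0.0191 − 0.0484 = -0.0293
F* = 148.05 · e^(-0.0293 × 8/12) = 148.05 · e^-0.019533 = 148.05 × 0.980657 = 145.1863
Market 147.86 > fair 145.1863: forward overpriced → cash-and-carry (buy spot, short the forward).
At maturity, profit = |F_mkt − F*| = |147.86 − 145.1863| = 2.67 per EUR (in JPY)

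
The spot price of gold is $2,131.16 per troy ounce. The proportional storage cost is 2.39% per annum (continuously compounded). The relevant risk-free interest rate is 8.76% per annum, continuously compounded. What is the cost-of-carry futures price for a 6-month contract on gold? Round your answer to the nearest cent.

Net carry = r + u − y = 0.0876 + 0.0239 − 0.0000 = 0.1115
F = S·e^((r+u−y)T) = 2131.16 · e^(0.1115 × 6/12) = 2131.16 · e^0.05575000
= 2131.16 × 1.05733332 = $2,253.35 per troy ounce

$2,253.35 per troy ounce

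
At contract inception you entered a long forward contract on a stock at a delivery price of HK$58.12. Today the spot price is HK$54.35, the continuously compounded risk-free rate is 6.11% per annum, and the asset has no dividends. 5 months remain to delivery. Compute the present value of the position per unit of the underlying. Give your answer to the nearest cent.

Current fair forward for the remaining 5 months: F = S·e^(r·T), r = 0.0611
F = 54.35 · e^(0.0611 × 5/12) = 54.35 × 1.025785 = 55.7514
Value of long forward = (F − K)·e^(−rT) = (55.7514 − 58.12) · e^(−0.0611·5/12)
= -2.3686 × 0.974863 = -2.31

-HK$2.31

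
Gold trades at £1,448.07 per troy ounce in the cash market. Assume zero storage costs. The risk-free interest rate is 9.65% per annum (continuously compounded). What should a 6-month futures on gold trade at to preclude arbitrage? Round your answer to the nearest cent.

F = S·e^(rT) = 1448.07 · e^(0.0965 × 6/12) = 1448.07 · e^0.04825000
= 1448.07 × 1.04943298 = £1,519.65 per troy ounce

£1,519.65 per troy ounce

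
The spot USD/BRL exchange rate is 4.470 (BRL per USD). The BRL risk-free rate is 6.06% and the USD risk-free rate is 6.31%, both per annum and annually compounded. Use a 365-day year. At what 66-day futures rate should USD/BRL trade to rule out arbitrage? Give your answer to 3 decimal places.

By covered interest parity, F = S · (1+r_BRL)^T / (1+r_USD)^T
= 4.470 × 1.010695 / 1.011126 = 4.470 × 0.999574
F = 4.468 BRL per USD

4.468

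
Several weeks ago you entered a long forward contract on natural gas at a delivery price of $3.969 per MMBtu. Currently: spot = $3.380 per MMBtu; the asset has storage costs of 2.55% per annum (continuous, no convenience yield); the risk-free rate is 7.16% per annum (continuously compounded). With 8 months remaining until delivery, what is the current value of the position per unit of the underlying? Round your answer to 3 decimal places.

-$0.346 per MMBtu

Current fair forward for the remaining 8 months: F = S·e^((r + u)·T), (r + u) = 0.0716 + 0.0255 = 0.0971
F = 3.380 · e^(0.0971 × 8/12) = 3.380 × 1.066874 = 3.6060
Value of long forward = (F − K)·e^(−rT) = (3.6060 − 3.969) · e^(−0.0716·8/12)
= -0.3630 × 0.953388 = -0.346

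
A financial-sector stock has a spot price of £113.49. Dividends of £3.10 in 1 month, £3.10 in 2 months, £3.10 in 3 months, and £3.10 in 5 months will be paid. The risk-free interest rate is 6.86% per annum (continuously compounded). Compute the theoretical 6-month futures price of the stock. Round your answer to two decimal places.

£104.82

PV(dividends) I = 3.10·e^(−0.0686·1/12) + 3.10·e^(−0.0686·2/12) + 3.10·e^(−0.0686·3/12) + 3.10·e^(−0.0686·5/12)
I = 3.0823 + 3.0648 + 3.0473 + 3.0126 = 12.2070
F = (S − I)·e^(rT) = (113.49 − 12.2070) · e^(0.0686·6/12)
= 101.2830 · e^0.034300 = 101.2830 × 1.034895 = £104.82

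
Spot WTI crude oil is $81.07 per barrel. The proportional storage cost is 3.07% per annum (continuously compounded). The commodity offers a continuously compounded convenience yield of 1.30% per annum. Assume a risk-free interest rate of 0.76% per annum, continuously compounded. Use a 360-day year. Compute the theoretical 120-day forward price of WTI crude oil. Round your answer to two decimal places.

Net carry = r + u − y = 0.0076 + 0.0307 − 0.0130 = 0.0253
F = S·e^((r+u−y)T) = 81.07 · e^(0.0253 × 120/360) = 81.07 · e^0.008433
= 81.07 × 1.008469 = $81.76 per barrel

$81.76 per barrel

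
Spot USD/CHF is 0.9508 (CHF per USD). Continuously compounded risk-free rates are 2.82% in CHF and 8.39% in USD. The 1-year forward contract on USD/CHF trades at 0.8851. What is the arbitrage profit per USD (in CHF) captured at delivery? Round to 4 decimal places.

Fair forward: F* = S·e^(carry·T), with carry = (r_CHF − r_USD) = 0.0282 − 0.0839 = -0.0557
F* = 0.9508 · e^(-0.0557 × 1) = 0.9508 · e^-0.055700 = 0.9508 × 0.945823 = 0.8993
Market 0.8851 < fair 0.8993: forward underpriced → reverse cash-and-carry (short spot, go long the forward).
At maturity, profit = |F_mkt − F*| = |0.8851 − 0.8993| = 0.0142 per USD (in CHF)

0.0142 per USD (in CHF)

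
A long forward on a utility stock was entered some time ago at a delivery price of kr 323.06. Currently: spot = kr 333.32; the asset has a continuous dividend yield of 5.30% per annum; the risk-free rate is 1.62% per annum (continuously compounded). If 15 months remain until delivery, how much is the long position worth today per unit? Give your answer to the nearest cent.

-kr 4.63

Current fair forward for the remaining 15 months: F = S·e^((r − q)·T), (r − q) = 0.0162 − 0.0530 = -0.0368
F = 333.32 · e^(-0.0368 × 15/12) = 333.32 × 0.955042 = 318.3346
Value of long forward = (F − K)·e^(−rT) = (318.3346 − 323.06) · e^(−0.0162·15/12)
= -4.7254 × 0.979954 = -4.63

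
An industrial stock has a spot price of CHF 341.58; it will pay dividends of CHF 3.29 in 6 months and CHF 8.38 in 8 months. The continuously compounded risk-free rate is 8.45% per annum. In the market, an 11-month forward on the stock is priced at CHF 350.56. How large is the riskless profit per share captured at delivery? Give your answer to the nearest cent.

CHF 6.56 per share

PV(dividends) I = 3.29·e^(−0.0845·6/12) + 8.38·e^(−0.0845·8/12) = 11.0749
Fair forward F* = (S − I)·e^(rT) = (341.58 − 11.0749)·e^0.077458 = 330.5051 × 1.080537 = 357.1230
Market CHF 350.56 < fair 357.1230: forward underpriced → reverse cash-and-carry (short the stock, invest proceeds at r, pay the dividends, go long the forward).
Profit at T = |F_mkt − F*| = |350.56 − 357.1230| = CHF 6.56 per share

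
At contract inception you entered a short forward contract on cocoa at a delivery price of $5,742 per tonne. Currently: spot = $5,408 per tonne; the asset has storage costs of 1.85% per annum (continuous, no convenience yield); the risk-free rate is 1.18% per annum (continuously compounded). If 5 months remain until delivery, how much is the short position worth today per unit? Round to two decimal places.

Current fair forward for the remaining 5 months: F = S·e^((r + u)·T), (r + u) = 0.0118 + 0.0185 = 0.0303
F = 5408 · e^(0.0303 × 5/12) = 5408 × 1.01270503 = 5476.7088
Value of long forward = (F − K)·e^(−rT) = (5476.7088 − 5742) · e^(−0.0118·5/12)
= -265.2912 × 0.99509540 = -263.99
Short position value = −(long value) = $263.99

$263.99 per tonne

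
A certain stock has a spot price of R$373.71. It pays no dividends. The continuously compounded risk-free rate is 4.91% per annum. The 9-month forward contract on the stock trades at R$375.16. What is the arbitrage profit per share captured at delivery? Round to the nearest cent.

R$12.57 per share

Fair forward: F* = S·e^(carry·T), with carry = r = 0.0491
F* = 373.71 · e^(0.0491 × 9/12) = 373.71 · e^0.036825 = 373.71 × 1.037511 = R$387.7282
Market R$375.16 < fair R$387.7282: forward underpriced → reverse cash-and-carry (short spot, go long the forward).
At maturity, profit = |F_mkt − F*| = |375.16 − 387.7282| = R$12.57 per share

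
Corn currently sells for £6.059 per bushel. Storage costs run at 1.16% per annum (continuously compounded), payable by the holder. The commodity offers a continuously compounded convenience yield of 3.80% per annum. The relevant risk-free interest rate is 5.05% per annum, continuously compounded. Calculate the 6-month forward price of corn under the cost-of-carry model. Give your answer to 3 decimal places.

Net carry = r + u − y = 0.0505 + 0.0116 − 0.0380 = 0.0241
F = S·e^((r+u−y)T) = 6.059 · e^(0.0241 × 6/12) = 6.059 · e^0.012050
= 6.059 × 1.012123 = £6.132 per bushel

£6.132 per bushel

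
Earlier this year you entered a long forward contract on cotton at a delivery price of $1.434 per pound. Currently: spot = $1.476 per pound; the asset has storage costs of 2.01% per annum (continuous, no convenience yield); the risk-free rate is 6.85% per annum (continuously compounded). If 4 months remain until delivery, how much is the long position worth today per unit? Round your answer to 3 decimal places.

$0.084 per pound

Current fair forward for the remaining 4 months: F = S·e^((r + u)·T), (r + u) = 0.0685 + 0.0201 = 0.0886
F = 1.476 · e^(0.0886 × 4/12) = 1.476 × 1.029974 = 1.5202
Value of long forward = (F − K)·e^(−rT) = (1.5202 − 1.434) · e^(−0.0685·4/12)
= 0.0862 × 0.977425 = 0.084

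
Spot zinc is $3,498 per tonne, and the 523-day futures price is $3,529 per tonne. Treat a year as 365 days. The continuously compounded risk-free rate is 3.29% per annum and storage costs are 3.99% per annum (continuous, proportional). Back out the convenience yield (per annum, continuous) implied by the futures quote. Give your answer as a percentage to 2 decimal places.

F = S·e^((r+u−y)T) ⇒ (r+u−y) = ln(F/S)/T
ln(3529/3498) = 0.008823; /T ⇒ 0.006158
y = r + u − ln(F/S)/T = 0.0329 + 0.0399 − 0.006158 = 0.066642
y = 6.66%

6.66%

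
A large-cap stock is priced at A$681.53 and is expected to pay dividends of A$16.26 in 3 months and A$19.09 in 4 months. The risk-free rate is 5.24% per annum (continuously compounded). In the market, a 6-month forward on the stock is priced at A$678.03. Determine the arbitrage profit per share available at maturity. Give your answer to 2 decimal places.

A$14.14 per share

PV(dividends) I = 16.26·e^(−0.0524·3/12) + 19.09·e^(−0.0524·4/12) = 34.8078
Fair forward F* = (S − I)·e^(rT) = (681.53 − 34.8078)·e^0.026200 = 646.7222 × 1.026546 = 663.8901
Market A$678.03 > fair 663.8901: forward overpriced → cash-and-carry (borrow at r, buy the stock and collect the dividends, short the forward).
Profit at T = |F_mkt − F*| = |678.03 − 663.8901| = A$14.14 per share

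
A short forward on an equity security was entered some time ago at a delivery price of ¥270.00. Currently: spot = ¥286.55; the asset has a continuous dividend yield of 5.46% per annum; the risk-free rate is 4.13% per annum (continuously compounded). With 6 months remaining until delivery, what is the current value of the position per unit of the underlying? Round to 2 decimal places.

-¥14.35

Current fair forward for the remaining 6 months: F = S·e^((r − q)·T), (r − q) = 0.0413 − 0.0546 = -0.0133
F = 286.55 · e^(-0.0133 × 6/12) = 286.55 × 0.993372 = 284.6507
Value of long forward = (F − K)·e^(−rT) = (284.6507 − 270.00) · e^(−0.0413·6/12)
= 14.6507 × 0.979562 = 14.35
Short position value = −(long value) = -¥14.35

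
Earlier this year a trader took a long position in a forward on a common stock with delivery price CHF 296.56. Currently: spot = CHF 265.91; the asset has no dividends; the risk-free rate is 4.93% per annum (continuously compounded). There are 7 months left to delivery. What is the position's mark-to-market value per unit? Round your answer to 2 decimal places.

Current fair forward for the remaining 7 months: F = S·e^(r·T), r = 0.0493
F = 265.91 · e^(0.0493 × 7/12) = 265.91 × 1.029176 = 273.6682
Value of long forward = (F − K)·e^(−rT) = (273.6682 − 296.56) · e^(−0.0493·7/12)
= -22.8918 × 0.971651 = -22.24

-CHF 22.24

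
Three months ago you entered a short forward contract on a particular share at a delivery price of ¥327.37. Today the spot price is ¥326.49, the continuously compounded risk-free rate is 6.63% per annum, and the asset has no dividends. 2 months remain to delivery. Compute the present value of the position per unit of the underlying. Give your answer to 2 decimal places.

Current fair forward for the remaining 2 months: F = S·e^(r·T), r = 0.0663
F = 326.49 · e^(0.0663 × 2/12) = 326.49 × 1.011111 = 330.1176
Value of long forward = (F − K)·e^(−rT) = (330.1176 − 327.37) · e^(−0.0663·2/12)
= 2.7476 × 0.989011 = 2.72
Short position value = −(long value) = -¥2.72

-¥2.72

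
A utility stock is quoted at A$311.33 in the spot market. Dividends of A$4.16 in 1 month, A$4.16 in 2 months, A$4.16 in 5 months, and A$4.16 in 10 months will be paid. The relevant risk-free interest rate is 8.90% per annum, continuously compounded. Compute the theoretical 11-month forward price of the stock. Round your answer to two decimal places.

PV(dividends) I = 4.16·e^(−0.0890·1/12) + 4.16·e^(−0.0890·2/12) + 4.16·e^(−0.0890·5/12) + 4.16·e^(−0.0890·10/12)
I = 4.1293 + 4.0987 + 4.0086 + 3.8626 = 16.0992
F = (S − I)·e^(rT) = (311.33 − 16.0992) · e^(0.0890·11/12)
= 295.2308 · e^0.081583 = 295.2308 × 1.085003 = A$320.33

A$320.33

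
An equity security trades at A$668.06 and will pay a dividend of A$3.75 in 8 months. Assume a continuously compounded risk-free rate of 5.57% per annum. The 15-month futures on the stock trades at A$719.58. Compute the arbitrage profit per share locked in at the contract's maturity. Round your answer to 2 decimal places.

PV(dividends) I = 3.75·e^(−0.0557·8/12) = 3.6133
Fair futures F* = (S − I)·e^(rT) = (668.06 − 3.6133)·e^0.069625 = 664.4467 × 1.072106 = 712.3573
Market A$719.58 > fair 712.3573: forward overpriced → cash-and-carry (borrow at r, buy the stock and collect the dividends, short the forward).
Profit at T = |F_mkt − F*| = |719.58 − 712.3573| = A$7.22 per share

A$7.22 per share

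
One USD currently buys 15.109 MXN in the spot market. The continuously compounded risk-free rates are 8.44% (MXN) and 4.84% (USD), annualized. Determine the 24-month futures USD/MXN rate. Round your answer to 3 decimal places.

16.237

F = S·e^((r_MXN − r_USD)T) = 15.109 · e^((0.0844 − 0.0484) × 24/12)
= 15.109 · e^0.072000 = 15.109 × 1.074655
F = 16.237 MXN per USD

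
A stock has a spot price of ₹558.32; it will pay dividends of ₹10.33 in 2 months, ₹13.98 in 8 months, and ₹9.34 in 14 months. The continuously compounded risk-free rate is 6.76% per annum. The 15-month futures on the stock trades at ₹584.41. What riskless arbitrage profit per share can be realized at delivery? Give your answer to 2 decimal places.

PV(dividends) I = 10.33·e^(−0.0676·2/12) + 13.98·e^(−0.0676·8/12) + 9.34·e^(−0.0676·14/12) = 32.2099
Fair futures F* = (S − I)·e^(rT) = (558.32 − 32.2099)·e^0.084500 = 526.1101 × 1.088173 = 572.4988
Market ₹584.41 > fair 572.4988: forward overpriced → cash-and-carry (borrow at r, buy the stock and collect the dividends, short the forward).
Profit at T = |F_mkt − F*| = |584.41 − 572.4988| = ₹11.91 per share

₹11.91 per share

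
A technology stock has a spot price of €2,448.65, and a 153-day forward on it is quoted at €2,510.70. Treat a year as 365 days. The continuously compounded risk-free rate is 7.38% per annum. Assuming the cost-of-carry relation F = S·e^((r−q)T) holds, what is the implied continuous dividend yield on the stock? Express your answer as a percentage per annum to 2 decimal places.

1.41%

From F = S·e^((r−q)T): (r − q) = ln(F/S)/T
ln(2510.70/2448.65) = ln(1.025340) = 0.025024
(r − q) = 0.025024 / (153/365) = 0.059698
q = r − ln(F/S)/T = 0.0738 − 0.059698 = 0.014102
q = 1.41%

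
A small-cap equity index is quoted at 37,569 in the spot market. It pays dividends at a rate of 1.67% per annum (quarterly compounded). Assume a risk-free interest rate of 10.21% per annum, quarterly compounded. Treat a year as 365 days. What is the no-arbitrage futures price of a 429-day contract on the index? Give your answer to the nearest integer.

41,475

F = S · (1+r/4)^(4T) / (1+q/4)^(4T)
= 37569 × 1.125803 / 1.019780 = 37569 × 1.103967
F = 41,475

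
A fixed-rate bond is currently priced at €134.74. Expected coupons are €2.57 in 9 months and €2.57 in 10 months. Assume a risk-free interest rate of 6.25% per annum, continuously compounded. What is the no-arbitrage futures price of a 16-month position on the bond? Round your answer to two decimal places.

€141.13

PV(coupons) I = 2.57·e^(−0.0625·9/12) + 2.57·e^(−0.0625·10/12)
I = 2.4523 + 2.4396 = 4.8919
F = (S − I)·e^(rT) = (134.74 − 4.8919) · e^(0.0625·16/12)
= 129.8481 · e^0.083333 = 129.8481 × 1.086904 = €141.13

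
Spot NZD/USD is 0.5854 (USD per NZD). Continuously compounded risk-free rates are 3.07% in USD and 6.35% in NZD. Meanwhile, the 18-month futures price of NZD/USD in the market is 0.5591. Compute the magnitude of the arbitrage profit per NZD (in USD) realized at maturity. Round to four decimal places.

0.0018 per NZD (in USD)

Fair futures: F* = S·e^(carry·T), with carry = (r_USD − r_NZD) = 0.0307 − 0.0635 = -0.0328
F* = 0.5854 · e^(-0.0328 × 18/12) = 0.5854 · e^-0.049200 = 0.5854 × 0.951991 = 0.5573
Market 0.5591 > fair 0.5573: forward overpriced → cash-and-carry (buy spot, short the forward).
At maturity, profit = |F_mkt − F*| = |0.5591 − 0.5573| = 0.0018 per NZD (in USD)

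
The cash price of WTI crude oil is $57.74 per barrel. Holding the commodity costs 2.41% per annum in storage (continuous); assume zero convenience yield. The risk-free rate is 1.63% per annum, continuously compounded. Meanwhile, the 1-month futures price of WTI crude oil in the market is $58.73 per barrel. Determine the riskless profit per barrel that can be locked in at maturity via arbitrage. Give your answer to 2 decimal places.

Fair futures: F* = S·e^(carry·T), with carry = (r + u) = 0.0163 + 0.0241 = 0.0404
F* = 57.74 · e^(0.0404 × 1/12) = 57.74 · e^0.003367 = 57.74 × 1.003373 = $57.9348
Market $58.73 > fair $57.9348: forward overpriced → cash-and-carry (buy spot, short the forward).
At maturity, profit = |F_mkt − F*| = |58.73 − 57.9348| = $0.80 per barrel

$0.80 per barrel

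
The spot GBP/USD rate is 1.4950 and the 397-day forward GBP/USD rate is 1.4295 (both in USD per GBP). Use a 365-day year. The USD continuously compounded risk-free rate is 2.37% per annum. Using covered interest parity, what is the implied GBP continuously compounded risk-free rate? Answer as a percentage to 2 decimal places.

F = S·e^((r_USD − r_GBP)T) ⇒ r_GBP = r_USD − ln(F/S)/T
ln(1.4295/1.4950) = -0.044801; /(397/365) = -0.041190
r_GBP = 0.0237 + 0.041190 = 0.064890
r_GBP = 6.49%

6.49%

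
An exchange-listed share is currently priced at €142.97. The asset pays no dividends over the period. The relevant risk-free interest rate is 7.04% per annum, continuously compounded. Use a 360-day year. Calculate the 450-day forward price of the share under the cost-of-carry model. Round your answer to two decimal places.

F = S·e^(rT) = 142.97 · e^(0.0704 × 450/360)
= 142.97 · e^0.088000 = 142.97 × 1.091988
F = €156.12

€156.12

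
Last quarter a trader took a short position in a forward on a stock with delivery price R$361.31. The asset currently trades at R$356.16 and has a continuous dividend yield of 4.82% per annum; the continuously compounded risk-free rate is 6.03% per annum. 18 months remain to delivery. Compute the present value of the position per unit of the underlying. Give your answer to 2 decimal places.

-R$1.25

Current fair forward for the remaining 18 months: F = S·e^((r − q)·T), (r − q) = 0.0603 − 0.0482 = 0.0121
F = 356.16 · e^(0.0121 × 18/12) = 356.16 × 1.018316 = 362.6834
Value of long forward = (F − K)·e^(−rT) = (362.6834 − 361.31) · e^(−0.0603·18/12)
= 1.3734 × 0.913520 = 1.25
Short position value = −(long value) = -R$1.25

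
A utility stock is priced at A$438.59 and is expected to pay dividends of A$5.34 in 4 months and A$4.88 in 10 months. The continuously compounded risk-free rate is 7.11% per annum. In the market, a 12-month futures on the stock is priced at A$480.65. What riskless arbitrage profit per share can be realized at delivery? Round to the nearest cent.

A$20.28 per share

PV(dividends) I = 5.34·e^(−0.0711·4/12) + 4.88·e^(−0.0711·10/12) = 9.8142
Fair futures F* = (S − I)·e^(rT) = (438.59 − 9.8142)·e^0.071100 = 428.7758 × 1.073689 = 460.3719
Market A$480.65 > fair 460.3719: forward overpriced → cash-and-carry (borrow at r, buy the stock and collect the dividends, short the forward).
Profit at T = |F_mkt − F*| = |480.65 − 460.3719| = A$20.28 per share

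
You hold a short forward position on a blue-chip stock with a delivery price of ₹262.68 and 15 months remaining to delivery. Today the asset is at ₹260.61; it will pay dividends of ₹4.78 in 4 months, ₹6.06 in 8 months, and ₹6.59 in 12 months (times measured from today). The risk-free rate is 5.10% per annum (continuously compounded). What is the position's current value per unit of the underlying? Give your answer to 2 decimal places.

₹2.67

PV(remaining dividends) I = 4.78·e^(−0.0510·4/12) + 6.06·e^(−0.0510·8/12) + 6.59·e^(−0.0510·12/12) = 16.8192
Current forward F = (S − I)·e^(rT) = (260.61 − 16.8192)·e^(0.0510·15/12) = 243.7908 × 1.065826 = 259.8386
Value (long) = (F − K)·e^(−rT) = (259.8386 − 262.68) × 0.938240 = -2.6659
Short position value = −(long value) = ₹2.67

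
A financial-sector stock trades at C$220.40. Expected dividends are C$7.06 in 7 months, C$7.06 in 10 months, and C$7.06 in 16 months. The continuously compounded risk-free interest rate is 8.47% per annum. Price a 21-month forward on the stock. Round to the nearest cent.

PV(dividends) I = 7.06·e^(−0.0847·7/12) + 7.06·e^(−0.0847·10/12) + 7.06·e^(−0.0847·16/12)
I = 6.7197 + 6.5789 + 6.3061 = 19.6047
F = (S − I)·e^(rT) = (220.40 − 19.6047) · e^(0.0847·21/12)
= 200.7953 · e^0.148225 = 200.7953 × 1.159774 = C$232.88

C$232.88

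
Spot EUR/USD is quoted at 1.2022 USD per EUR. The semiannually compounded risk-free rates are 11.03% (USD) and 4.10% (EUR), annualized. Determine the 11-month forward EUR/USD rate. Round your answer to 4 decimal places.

By covered interest parity, F = S · (1+r_USD/2)^(2T) / (1+r_EUR/2)^(2T)
= 1.2022 × 1.103425 / 1.037904 = 1.2022 × 1.063128
F = 1.2781 USD per EUR

1.2781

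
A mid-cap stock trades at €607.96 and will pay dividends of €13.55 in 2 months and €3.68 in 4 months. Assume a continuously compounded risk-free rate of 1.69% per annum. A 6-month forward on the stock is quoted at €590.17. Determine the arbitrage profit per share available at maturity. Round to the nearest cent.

PV(dividends) I = 13.55·e^(−0.0169·2/12) + 3.68·e^(−0.0169·4/12) = 17.1712
Fair forward F* = (S − I)·e^(rT) = (607.96 − 17.1712)·e^0.008450 = 590.7888 × 1.008486 = 595.8022
Market €590.17 < fair 595.8022: forward underpriced → reverse cash-and-carry (short the stock, invest proceeds at r, pay the dividends, go long the forward).
Profit at T = |F_mkt − F*| = |590.17 − 595.8022| = €5.63 per share

€5.63 per share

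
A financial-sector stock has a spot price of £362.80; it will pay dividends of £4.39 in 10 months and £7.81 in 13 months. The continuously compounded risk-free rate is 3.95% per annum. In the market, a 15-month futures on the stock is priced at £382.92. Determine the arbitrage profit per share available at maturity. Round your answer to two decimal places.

£14.08 per share

PV(dividends) I = 4.39·e^(−0.0395·10/12) + 7.81·e^(−0.0395·13/12) = 11.7307
Fair futures F* = (S − I)·e^(rT) = (362.80 − 11.7307)·e^0.049375 = 351.0693 × 1.050614 = 368.8383
Market £382.92 > fair 368.8383: forward overpriced → cash-and-carry (borrow at r, buy the stock and collect the dividends, short the forward).
Profit at T = |F_mkt − F*| = |382.92 − 368.8383| = £14.08 per share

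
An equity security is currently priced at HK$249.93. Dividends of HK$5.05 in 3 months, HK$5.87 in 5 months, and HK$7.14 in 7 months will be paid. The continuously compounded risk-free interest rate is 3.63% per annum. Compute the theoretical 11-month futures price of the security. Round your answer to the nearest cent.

PV(dividends) I = 5.05·e^(−0.0363·3/12) + 5.87·e^(−0.0363·5/12) + 7.14·e^(−0.0363·7/12)
I = 5.0044 + 5.7819 + 6.9904 = 17.7767
F = (S − I)·e^(rT) = (249.93 − 17.7767) · e^(0.0363·11/12)
= 232.1533 · e^0.033275 = 232.1533 × 1.033835 = HK$240.01

HK$240.01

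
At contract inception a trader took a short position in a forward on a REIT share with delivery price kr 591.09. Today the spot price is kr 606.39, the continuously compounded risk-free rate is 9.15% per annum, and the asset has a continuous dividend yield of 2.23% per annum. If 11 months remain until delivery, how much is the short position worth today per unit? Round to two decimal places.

-kr 50.59

Current fair forward for the remaining 11 months: F = S·e^((r − q)·T), (r − q) = 0.0915 − 0.0223 = 0.0692
F = 606.39 · e^(0.0692 × 11/12) = 606.39 × 1.065488 = 646.1013
Value of long forward = (F − K)·e^(−rT) = (646.1013 − 591.09) · e^(−0.0915·11/12)
= 55.0113 × 0.919546 = 50.59
Short position value = −(long value) = -kr 50.59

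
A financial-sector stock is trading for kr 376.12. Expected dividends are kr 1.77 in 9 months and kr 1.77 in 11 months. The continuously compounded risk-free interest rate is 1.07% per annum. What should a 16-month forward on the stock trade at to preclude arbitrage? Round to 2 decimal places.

PV(dividends) I = 1.77·e^(−0.0107·9/12) + 1.77·e^(−0.0107·11/12)
I = 1.7559 + 1.7527 = 3.5086
F = (S − I)·e^(rT) = (376.12 − 3.5086) · e^(0.0107·16/12)
= 372.6114 · e^0.014267 = 372.6114 × 1.014369 = kr 377.97

kr 377.97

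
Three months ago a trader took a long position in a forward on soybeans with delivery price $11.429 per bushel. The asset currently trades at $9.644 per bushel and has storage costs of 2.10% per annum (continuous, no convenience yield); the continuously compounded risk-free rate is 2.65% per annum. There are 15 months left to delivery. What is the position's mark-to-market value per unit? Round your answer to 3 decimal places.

Current fair forward for the remaining 15 months: F = S·e^((r + u)·T), (r + u) = 0.0265 + 0.0210 = 0.0475
F = 9.644 · e^(0.0475 × 15/12) = 9.644 × 1.061173 = 10.2340
Value of long forward = (F − K)·e^(−rT) = (10.2340 − 11.429) · e^(−0.0265·15/12)
= -1.1950 × 0.967418 = -1.156

-$1.156 per bushel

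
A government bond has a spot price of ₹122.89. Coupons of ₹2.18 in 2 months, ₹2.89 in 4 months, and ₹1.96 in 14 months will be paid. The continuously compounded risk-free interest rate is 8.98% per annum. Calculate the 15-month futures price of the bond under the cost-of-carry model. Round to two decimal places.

PV(coupons) I = 2.18·e^(−0.0898·2/12) + 2.89·e^(−0.0898·4/12) + 1.96·e^(−0.0898·14/12)
I = 2.1476 + 2.8048 + 1.7650 = 6.7174
F = (S − I)·e^(rT) = (122.89 − 6.7174) · e^(0.0898·15/12)
= 116.1726 · e^0.112250 = 116.1726 × 1.118793 = ₹129.97

₹129.97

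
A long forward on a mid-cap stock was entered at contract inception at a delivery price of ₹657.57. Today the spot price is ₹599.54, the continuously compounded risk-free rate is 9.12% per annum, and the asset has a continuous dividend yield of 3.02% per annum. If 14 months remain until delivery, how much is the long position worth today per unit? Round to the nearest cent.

-₹12.41

Current fair forward for the remaining 14 months: F = S·e^((r − q)·T), (r − q) = 0.0912 − 0.0302 = 0.0610
F = 599.54 · e^(0.0610 × 14/12) = 599.54 × 1.073760 = 643.7621
Value of long forward = (F − K)·e^(−rT) = (643.7621 − 657.57) · e^(−0.0912·14/12)
= -13.8079 × 0.899065 = -12.41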